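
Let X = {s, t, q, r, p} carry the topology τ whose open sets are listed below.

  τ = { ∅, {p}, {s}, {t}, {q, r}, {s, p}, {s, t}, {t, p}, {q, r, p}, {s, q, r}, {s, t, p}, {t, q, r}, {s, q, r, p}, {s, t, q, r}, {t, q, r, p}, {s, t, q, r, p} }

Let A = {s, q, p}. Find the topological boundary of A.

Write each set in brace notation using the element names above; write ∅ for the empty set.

{q, r}

interior: largest open inside A is {s, p} (from ∅, {p}, {s}, {s, p})
cl via duality: int({t, r}) = {t}, so X∖{t} = {s, q, r, p}
cl∖int = {q, r}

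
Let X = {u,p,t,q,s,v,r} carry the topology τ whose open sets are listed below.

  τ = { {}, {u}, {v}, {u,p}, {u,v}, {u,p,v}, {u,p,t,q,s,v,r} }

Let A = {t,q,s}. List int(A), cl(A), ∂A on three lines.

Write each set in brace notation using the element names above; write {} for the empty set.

int(A) = {}
cl(A)  = {t,q,s,r}
∂A     = {t,q,s,r}

opens ⊆ A: {}; union → int = {}
complement {u,p,v,r}; its interior {u,p,v}; cl(A) = X∖{u,p,v} = {t,q,s,r}
boundary = {t,q,s,r} ∖ {} = {t,q,s,r}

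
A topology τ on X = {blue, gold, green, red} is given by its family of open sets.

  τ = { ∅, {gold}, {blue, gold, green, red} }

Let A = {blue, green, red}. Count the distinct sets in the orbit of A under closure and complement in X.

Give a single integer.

4

cl via duality: int({gold}) = {gold}, so X∖{gold} = {blue, green, red}
Write k for closure, c for complement:
  1. A     = {blue, green, red}
  2. cA    = {gold}
  3. kcA   = {blue, gold, green, red}
  4. ckcA  = ∅
applying k or c yields no new set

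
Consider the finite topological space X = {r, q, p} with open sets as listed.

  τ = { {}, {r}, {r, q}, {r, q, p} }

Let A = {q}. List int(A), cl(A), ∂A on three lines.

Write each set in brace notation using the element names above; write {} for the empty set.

int(A) = {}
cl(A)  = {q, p}
∂A     = {q, p}

open subsets of A: {}; so int(A) = {}
closure: X∖int(X∖A) = X∖{r} = {q, p}
∂A = {q, p} minus {} = {q, p}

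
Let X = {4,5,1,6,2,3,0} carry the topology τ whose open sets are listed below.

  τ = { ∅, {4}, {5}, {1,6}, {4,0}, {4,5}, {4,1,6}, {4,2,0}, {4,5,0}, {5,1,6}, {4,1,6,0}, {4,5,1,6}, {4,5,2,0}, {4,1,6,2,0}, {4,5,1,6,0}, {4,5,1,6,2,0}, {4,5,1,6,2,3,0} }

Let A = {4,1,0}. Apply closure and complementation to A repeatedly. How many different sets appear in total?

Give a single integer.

closure: X∖int(X∖A) = X∖{5} = {4,1,6,2,3,0}
Let k=closure and c=complement:
  1. A     = {4,1,0}
  2. kA    = {4,1,6,2,3,0}
  3. cA    = {5,6,2,3}
  4. ckA   = {5}
  5. kcA   = {5,1,6,2,3}
  6. kckA  = {5,3}
  7. ckcA  = {4,0}
  8. ckckA = {4,1,6,2,0}
  9. kckcA = {4,2,3,0}
  10. ckckcA = {5,1,6}
  11. kckckcA = {5,1,6,3}
  12. ckckckcA = {4,2,0}
— saturated at 12

12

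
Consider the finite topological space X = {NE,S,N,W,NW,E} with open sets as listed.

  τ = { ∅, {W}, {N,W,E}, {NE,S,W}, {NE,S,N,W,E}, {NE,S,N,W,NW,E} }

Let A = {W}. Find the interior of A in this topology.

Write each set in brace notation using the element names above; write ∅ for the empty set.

{W}

U open, U⊆A: ∅, {W}. int(A) = ⋃ = {W}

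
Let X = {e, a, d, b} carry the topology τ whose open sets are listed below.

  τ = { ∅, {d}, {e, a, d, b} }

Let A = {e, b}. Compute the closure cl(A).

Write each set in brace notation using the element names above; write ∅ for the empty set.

complement {a, d}; its interior {d}; cl(A) = X∖{d} = {e, a, b}

{e, a, b}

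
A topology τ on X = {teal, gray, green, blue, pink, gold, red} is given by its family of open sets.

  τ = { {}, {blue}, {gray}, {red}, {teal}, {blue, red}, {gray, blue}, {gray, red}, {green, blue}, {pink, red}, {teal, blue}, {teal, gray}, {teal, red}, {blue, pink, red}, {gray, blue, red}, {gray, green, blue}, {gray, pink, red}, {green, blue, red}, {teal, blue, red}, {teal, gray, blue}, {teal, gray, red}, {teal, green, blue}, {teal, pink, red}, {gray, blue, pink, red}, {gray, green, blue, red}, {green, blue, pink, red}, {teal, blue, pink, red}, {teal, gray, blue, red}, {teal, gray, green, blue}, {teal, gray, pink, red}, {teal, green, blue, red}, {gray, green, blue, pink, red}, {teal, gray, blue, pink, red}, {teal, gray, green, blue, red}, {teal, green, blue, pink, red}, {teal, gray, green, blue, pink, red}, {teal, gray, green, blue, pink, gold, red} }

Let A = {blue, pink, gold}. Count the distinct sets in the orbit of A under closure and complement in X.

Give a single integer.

closure: X∖int(X∖A) = X∖{teal, gray, red} = {green, blue, pink, gold}
Let k=closure and c=complement:
  1. A     = {blue, pink, gold}
  2. kA    = {green, blue, pink, gold}
  3. cA    = {teal, gray, green, red}
  4. ckA   = {teal, gray, red}
  5. kcA   = {teal, gray, green, pink, gold, red}
  6. kckA  = {teal, gray, pink, gold, red}
  7. ckcA  = {blue}
  8. ckckA = {green, blue}
  9. kckcA = {green, blue, gold}
  10. ckckcA = {teal, gray, pink, red}
— saturated at 10

10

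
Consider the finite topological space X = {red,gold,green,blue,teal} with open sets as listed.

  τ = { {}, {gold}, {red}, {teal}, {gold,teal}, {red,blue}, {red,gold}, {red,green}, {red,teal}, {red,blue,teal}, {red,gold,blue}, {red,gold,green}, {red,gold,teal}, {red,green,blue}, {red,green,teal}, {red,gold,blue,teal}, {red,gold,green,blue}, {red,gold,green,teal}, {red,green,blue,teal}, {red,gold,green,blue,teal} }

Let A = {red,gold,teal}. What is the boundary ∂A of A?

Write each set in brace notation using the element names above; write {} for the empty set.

{green,blue}

open subsets of A: {}, {gold}, {red}, {teal}, {red,gold}, {gold,teal}, {red,teal}, {red,gold,teal}; so int(A) = {red,gold,teal}
closure: X∖int(X∖A) = X∖{} = {red,gold,green,blue,teal}
∂A = {red,gold,green,blue,teal} minus {red,gold,teal} = {green,blue}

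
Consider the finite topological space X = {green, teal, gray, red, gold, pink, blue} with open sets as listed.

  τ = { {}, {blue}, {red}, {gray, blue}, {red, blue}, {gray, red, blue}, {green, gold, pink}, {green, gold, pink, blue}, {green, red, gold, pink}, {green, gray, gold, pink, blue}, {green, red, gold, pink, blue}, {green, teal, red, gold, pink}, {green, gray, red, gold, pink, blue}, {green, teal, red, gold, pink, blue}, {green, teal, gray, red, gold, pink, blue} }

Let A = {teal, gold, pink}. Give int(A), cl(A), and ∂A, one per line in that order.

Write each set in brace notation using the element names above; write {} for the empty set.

interior: largest open inside A is {} (from {})
cl via duality: int({green, gray, red, blue}) = {gray, red, blue}, so X∖{gray, red, blue} = {green, teal, gold, pink}
cl∖int = {green, teal, gold, pink}

int(A) = {}
cl(A)  = {green, teal, gold, pink}
∂A     = {green, teal, gold, pink}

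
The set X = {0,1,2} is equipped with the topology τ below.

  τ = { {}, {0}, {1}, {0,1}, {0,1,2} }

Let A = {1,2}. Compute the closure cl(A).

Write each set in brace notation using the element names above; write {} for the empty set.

cl via duality: int({0}) = {0}, so X∖{0} = {1,2}

{1,2}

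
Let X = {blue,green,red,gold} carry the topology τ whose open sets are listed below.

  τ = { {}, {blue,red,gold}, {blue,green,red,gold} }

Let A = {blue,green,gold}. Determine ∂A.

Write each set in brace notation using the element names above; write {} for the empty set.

opens ⊆ A: {}; union → int = {}
complement {red}; its interior {}; cl(A) = X∖{} = {blue,green,red,gold}
boundary = {blue,green,red,gold} ∖ {} = {blue,green,red,gold}

{blue,green,red,gold}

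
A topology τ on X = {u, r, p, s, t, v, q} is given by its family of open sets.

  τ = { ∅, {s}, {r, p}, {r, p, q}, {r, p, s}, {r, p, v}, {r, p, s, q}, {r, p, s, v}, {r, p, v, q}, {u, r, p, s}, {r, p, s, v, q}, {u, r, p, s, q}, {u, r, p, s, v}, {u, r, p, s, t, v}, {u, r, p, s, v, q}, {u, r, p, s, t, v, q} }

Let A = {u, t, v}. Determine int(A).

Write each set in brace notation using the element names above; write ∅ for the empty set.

∅

interior: largest open inside A is ∅ (from ∅)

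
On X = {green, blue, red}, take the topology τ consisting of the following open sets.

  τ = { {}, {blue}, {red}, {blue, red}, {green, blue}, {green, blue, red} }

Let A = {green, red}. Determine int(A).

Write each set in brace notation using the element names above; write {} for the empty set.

U open, U⊆A: {}, {red}. int(A) = ⋃ = {red}

{red}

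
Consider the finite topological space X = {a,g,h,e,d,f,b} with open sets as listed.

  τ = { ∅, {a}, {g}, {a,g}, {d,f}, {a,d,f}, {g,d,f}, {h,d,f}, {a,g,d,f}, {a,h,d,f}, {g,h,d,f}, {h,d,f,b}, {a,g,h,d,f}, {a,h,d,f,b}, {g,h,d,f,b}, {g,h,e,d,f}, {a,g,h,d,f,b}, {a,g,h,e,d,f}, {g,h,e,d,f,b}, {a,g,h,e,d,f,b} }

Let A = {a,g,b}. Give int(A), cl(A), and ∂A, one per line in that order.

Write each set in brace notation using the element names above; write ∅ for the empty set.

interior: largest open inside A is {a,g} (from ∅, {a}, {g}, {a,g})
cl via duality: int({h,e,d,f}) = {h,d,f}, so X∖{h,d,f} = {a,g,e,b}
cl∖int = {e,b}

int(A) = {a,g}
cl(A)  = {a,g,e,b}
∂A     = {e,b}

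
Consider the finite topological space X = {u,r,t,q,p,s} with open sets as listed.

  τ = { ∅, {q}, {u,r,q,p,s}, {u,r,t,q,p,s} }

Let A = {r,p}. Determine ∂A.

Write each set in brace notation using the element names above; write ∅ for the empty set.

opens ⊆ A: ∅; union → int = ∅
complement {u,t,q,s}; its interior {q}; cl(A) = X∖{q} = {u,r,t,p,s}
boundary = {u,r,t,p,s} ∖ ∅ = {u,r,t,p,s}

{u,r,t,p,s}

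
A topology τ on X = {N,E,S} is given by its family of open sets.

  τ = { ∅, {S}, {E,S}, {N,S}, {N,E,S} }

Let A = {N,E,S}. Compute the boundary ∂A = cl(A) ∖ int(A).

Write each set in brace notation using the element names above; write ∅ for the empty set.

∅

interior: largest open inside A is {N,E,S} (from ∅, {S}, {E,S}, {N,S}, {N,E,S})
cl via duality: int(∅) = ∅, so X∖∅ = {N,E,S}
cl∖int = ∅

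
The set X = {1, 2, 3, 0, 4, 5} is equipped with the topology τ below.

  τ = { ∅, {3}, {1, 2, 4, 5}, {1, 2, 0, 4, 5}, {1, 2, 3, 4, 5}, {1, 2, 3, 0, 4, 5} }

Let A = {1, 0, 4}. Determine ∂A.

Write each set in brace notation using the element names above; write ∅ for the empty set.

{1, 2, 0, 4, 5}

interior: largest open inside A is ∅ (from ∅)
cl via duality: int({2, 3, 5}) = {3}, so X∖{3} = {1, 2, 0, 4, 5}
cl∖int = {1, 2, 0, 4, 5}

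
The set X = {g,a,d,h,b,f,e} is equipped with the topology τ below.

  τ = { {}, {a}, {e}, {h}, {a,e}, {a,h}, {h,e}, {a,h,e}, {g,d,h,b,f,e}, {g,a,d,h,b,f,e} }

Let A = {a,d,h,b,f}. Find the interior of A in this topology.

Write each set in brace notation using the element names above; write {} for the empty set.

U open, U⊆A: {}, {h}, {a}, {a,h}. int(A) = ⋃ = {a,h}

{a,h}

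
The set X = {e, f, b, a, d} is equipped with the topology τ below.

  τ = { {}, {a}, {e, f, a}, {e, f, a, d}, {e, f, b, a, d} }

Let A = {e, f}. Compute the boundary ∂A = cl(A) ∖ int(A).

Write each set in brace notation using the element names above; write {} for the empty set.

interior: largest open inside A is {} (from {})
cl via duality: int({b, a, d}) = {a}, so X∖{a} = {e, f, b, d}
cl∖int = {e, f, b, d}

{e, f, b, d}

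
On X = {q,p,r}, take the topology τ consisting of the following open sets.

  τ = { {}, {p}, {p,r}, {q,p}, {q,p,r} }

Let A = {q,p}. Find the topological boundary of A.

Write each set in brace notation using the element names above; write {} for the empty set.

opens ⊆ A: {}, {p}, {q,p}; union → int = {q,p}
complement {r}; its interior {}; cl(A) = X∖{} = {q,p,r}
boundary = {q,p,r} ∖ {q,p} = {r}

{r}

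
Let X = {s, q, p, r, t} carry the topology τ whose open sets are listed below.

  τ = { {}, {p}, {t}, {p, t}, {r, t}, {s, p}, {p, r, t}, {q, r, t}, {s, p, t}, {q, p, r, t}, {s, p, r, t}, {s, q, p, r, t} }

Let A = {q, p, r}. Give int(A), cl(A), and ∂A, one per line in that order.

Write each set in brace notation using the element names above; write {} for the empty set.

interior: largest open inside A is {p} (from {}, {p})
cl via duality: int({s, t}) = {t}, so X∖{t} = {s, q, p, r}
cl∖int = {s, q, r}

int(A) = {p}
cl(A)  = {s, q, p, r}
∂A     = {s, q, r}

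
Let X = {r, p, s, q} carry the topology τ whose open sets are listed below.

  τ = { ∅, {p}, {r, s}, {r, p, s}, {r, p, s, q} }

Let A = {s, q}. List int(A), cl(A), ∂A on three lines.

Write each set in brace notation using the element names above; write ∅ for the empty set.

opens ⊆ A: ∅; union → int = ∅
complement {r, p}; its interior {p}; cl(A) = X∖{p} = {r, s, q}
boundary = {r, s, q} ∖ ∅ = {r, s, q}

int(A) = ∅
cl(A)  = {r, s, q}
∂A     = {r, s, q}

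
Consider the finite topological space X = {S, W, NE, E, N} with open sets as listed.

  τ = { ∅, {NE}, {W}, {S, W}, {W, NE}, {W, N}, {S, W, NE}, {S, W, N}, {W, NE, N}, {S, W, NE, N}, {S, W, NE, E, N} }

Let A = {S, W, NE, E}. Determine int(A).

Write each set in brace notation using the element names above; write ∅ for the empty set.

{S, W, NE}

interior: largest open inside A is {S, W, NE} (from ∅, {NE}, {W}, {W, NE}, {S, W}, {S, W, NE})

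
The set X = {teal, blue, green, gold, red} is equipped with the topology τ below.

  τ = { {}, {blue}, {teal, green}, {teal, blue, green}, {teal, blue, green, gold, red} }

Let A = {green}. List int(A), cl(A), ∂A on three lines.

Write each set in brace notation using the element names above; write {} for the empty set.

open subsets of A: {}; so int(A) = {}
closure: X∖int(X∖A) = X∖{blue} = {teal, green, gold, red}
∂A = {teal, green, gold, red} minus {} = {teal, green, gold, red}

int(A) = {}
cl(A)  = {teal, green, gold, red}
∂A     = {teal, green, gold, red}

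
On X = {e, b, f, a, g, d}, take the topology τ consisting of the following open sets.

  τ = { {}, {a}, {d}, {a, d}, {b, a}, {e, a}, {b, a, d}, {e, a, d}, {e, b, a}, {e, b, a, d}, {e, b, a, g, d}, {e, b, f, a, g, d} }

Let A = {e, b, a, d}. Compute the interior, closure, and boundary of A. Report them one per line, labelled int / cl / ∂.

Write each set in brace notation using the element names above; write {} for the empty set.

opens ⊆ A: {}, {d}, {a}, {b, a}, {e, a}, {a, d}, {e, b, a}, {b, a, d}, {e, a, d}, {e, b, a, d}; union → int = {e, b, a, d}
complement {f, g}; its interior {}; cl(A) = X∖{} = {e, b, f, a, g, d}
boundary = {e, b, f, a, g, d} ∖ {e, b, a, d} = {f, g}

int(A) = {e, b, a, d}
cl(A)  = {e, b, f, a, g, d}
∂A     = {f, g}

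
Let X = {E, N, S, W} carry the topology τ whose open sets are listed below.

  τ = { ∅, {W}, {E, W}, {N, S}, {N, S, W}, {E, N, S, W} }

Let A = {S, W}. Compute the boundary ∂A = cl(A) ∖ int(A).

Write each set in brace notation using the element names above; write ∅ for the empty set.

{E, N, S}

U open, U⊆A: ∅, {W}. int(A) = ⋃ = {W}
X∖A={E, N}, int(X∖A)=∅, hence cl(A)={E, N, S, W}
∂A: remove int from cl → {E, N, S}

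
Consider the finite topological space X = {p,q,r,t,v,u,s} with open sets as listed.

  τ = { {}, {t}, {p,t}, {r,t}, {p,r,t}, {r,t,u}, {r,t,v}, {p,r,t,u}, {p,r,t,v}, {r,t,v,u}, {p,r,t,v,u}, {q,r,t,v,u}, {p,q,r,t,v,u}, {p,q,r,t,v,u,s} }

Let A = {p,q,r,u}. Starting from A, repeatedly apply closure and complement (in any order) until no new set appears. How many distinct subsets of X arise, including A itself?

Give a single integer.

X∖A={t,v,s}, int(X∖A)={t}, hence cl(A)={p,q,r,v,u,s}
Orbit (k=closure, c=complement):
  1. A     = {p,q,r,u}
  2. kA    = {p,q,r,v,u,s}
  3. cA    = {t,v,s}
  4. ckA   = {t}
  5. kcA   = {p,q,r,t,v,u,s}
  6. ckcA  = {}
(closed under both — stop)

6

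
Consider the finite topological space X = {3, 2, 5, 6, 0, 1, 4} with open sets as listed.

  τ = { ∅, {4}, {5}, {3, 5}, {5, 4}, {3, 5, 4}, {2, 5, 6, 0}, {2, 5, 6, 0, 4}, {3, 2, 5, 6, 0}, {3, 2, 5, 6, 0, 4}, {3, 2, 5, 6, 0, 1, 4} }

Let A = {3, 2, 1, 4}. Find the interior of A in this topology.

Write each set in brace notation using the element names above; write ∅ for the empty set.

U open, U⊆A: ∅, {4}. int(A) = ⋃ = {4}

{4}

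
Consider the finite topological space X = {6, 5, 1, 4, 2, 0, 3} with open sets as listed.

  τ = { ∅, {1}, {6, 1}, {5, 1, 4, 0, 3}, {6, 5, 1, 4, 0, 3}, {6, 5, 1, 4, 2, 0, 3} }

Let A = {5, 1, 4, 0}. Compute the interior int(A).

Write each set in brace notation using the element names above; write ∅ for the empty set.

U open, U⊆A: ∅, {1}. int(A) = ⋃ = {1}

{1}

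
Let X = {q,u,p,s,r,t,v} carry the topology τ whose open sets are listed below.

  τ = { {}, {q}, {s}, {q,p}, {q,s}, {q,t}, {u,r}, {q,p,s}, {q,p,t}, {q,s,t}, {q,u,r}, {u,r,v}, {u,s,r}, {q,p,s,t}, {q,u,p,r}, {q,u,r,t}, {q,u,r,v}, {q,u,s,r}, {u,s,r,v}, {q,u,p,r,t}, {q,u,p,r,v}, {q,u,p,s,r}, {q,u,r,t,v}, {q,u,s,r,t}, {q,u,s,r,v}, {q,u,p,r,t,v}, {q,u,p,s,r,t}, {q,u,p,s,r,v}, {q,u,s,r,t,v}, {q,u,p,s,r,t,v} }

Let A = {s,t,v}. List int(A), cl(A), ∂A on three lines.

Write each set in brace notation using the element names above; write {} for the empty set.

interior: largest open inside A is {s} (from {}, {s})
cl via duality: int({q,u,p,r}) = {q,u,p,r}, so X∖{q,u,p,r} = {s,t,v}
cl∖int = {t,v}

int(A) = {s}
cl(A)  = {s,t,v}
∂A     = {t,v}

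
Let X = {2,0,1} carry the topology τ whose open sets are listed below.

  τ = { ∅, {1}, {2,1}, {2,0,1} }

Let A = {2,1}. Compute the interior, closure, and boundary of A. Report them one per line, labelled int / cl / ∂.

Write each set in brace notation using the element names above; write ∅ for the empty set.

int(A) = {2,1}
cl(A)  = {2,0,1}
∂A     = {0}

U open, U⊆A: ∅, {1}, {2,1}. int(A) = ⋃ = {2,1}
X∖A={0}, int(X∖A)=∅, hence cl(A)={2,0,1}
∂A: remove int from cl → {0}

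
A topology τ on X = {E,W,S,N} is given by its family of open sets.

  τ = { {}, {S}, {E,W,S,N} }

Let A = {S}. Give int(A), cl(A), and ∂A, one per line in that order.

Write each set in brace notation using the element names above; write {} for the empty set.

int(A) = {S}
cl(A)  = {E,W,S,N}
∂A     = {E,W,N}

open subsets of A: {}, {S}; so int(A) = {S}
closure: X∖int(X∖A) = X∖{} = {E,W,S,N}
∂A = {E,W,S,N} minus {S} = {E,W,N}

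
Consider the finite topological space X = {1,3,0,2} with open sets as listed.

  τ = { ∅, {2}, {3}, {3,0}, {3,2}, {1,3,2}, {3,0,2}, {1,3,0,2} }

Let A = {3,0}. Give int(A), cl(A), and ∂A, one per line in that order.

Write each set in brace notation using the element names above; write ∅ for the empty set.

interior: largest open inside A is {3,0} (from ∅, {3}, {3,0})
cl via duality: int({1,2}) = {2}, so X∖{2} = {1,3,0}
cl∖int = {1}

int(A) = {3,0}
cl(A)  = {1,3,0}
∂A     = {1}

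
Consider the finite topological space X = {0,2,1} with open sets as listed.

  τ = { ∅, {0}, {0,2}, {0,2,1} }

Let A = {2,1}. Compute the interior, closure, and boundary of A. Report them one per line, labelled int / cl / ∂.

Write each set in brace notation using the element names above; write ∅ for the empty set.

int(A) = ∅
cl(A)  = {2,1}
∂A     = {2,1}

opens ⊆ A: ∅; union → int = ∅
complement {0}; its interior {0}; cl(A) = X∖{0} = {2,1}
boundary = {2,1} ∖ ∅ = {2,1}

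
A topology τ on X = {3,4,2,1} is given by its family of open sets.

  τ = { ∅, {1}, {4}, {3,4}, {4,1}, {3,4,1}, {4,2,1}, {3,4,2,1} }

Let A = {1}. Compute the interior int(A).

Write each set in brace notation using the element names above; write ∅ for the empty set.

{1}

open subsets of A: ∅, {1}; so int(A) = {1}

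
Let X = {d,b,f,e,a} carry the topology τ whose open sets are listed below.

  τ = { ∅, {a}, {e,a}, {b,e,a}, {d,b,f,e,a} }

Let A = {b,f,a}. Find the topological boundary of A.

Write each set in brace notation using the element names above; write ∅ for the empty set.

{d,b,f,e}

opens ⊆ A: ∅, {a}; union → int = {a}
complement {d,e}; its interior ∅; cl(A) = X∖∅ = {d,b,f,e,a}
boundary = {d,b,f,e,a} ∖ {a} = {d,b,f,e}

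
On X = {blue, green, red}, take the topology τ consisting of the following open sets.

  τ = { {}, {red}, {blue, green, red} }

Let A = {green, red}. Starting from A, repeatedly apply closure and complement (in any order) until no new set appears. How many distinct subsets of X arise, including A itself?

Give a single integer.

cl via duality: int({blue}) = {}, so X∖{} = {blue, green, red}
Write k for closure, c for complement:
  1. A     = {green, red}
  2. kA    = {blue, green, red}
  3. cA    = {blue}
  4. ckA   = {}
  5. kcA   = {blue, green}
  6. ckcA  = {red}
applying k or c yields no new set

6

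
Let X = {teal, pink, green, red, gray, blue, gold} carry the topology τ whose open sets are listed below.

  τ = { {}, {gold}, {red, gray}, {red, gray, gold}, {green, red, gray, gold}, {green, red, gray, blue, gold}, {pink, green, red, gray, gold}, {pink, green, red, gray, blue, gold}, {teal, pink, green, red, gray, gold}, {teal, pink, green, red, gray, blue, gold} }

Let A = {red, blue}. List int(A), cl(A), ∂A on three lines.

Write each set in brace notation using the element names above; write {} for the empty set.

interior: largest open inside A is {} (from {})
cl via duality: int({teal, pink, green, gray, gold}) = {gold}, so X∖{gold} = {teal, pink, green, red, gray, blue}
cl∖int = {teal, pink, green, red, gray, blue}

int(A) = {}
cl(A)  = {teal, pink, green, red, gray, blue}
∂A     = {teal, pink, green, red, gray, blue}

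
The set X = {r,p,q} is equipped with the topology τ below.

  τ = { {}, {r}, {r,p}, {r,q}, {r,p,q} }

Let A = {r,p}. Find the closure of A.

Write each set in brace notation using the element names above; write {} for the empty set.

{r,p,q}

closure: X∖int(X∖A) = X∖{} = {r,p,q}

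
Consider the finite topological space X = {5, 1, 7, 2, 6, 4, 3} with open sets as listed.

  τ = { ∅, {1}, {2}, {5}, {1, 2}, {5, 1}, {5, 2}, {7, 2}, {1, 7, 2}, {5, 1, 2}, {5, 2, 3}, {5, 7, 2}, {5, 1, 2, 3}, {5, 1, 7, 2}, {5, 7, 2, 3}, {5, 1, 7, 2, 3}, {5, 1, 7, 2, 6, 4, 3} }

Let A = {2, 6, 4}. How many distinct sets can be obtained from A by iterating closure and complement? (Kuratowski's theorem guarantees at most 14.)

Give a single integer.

8

closure: X∖int(X∖A) = X∖{5, 1} = {7, 2, 6, 4, 3}
Let k=closure and c=complement:
  1. A     = {2, 6, 4}
  2. kA    = {7, 2, 6, 4, 3}
  3. cA    = {5, 1, 7, 3}
  4. ckA   = {5, 1}
  5. kcA   = {5, 1, 7, 6, 4, 3}
  6. kckA  = {5, 1, 6, 4, 3}
  7. ckcA  = {2}
  8. ckckA = {7, 2}
— saturated at 8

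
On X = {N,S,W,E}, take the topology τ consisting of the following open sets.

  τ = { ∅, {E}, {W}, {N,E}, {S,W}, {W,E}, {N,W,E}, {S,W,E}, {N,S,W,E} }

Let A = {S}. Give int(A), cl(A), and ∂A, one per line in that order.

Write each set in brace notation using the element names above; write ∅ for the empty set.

int(A) = ∅
cl(A)  = {S}
∂A     = {S}

opens ⊆ A: ∅; union → int = ∅
complement {N,W,E}; its interior {N,W,E}; cl(A) = X∖{N,W,E} = {S}
boundary = {S} ∖ ∅ = {S}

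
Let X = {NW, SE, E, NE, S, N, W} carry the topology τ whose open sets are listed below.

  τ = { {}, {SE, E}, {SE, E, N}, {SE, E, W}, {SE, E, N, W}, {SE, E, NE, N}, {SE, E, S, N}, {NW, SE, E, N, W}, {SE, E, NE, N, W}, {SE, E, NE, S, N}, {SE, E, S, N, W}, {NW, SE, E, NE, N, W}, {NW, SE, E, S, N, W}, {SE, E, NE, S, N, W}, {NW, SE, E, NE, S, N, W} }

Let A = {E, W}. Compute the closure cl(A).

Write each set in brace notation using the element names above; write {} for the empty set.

{NW, SE, E, NE, S, N, W}

X∖A={NW, SE, NE, S, N}, int(X∖A)={}, hence cl(A)={NW, SE, E, NE, S, N, W}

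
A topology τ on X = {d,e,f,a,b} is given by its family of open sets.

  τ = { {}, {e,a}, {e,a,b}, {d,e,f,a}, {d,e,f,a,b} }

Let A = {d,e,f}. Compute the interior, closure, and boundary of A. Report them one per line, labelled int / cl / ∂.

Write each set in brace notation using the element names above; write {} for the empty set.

int(A) = {}
cl(A)  = {d,e,f,a,b}
∂A     = {d,e,f,a,b}

open subsets of A: {}; so int(A) = {}
closure: X∖int(X∖A) = X∖{} = {d,e,f,a,b}
∂A = {d,e,f,a,b} minus {} = {d,e,f,a,b}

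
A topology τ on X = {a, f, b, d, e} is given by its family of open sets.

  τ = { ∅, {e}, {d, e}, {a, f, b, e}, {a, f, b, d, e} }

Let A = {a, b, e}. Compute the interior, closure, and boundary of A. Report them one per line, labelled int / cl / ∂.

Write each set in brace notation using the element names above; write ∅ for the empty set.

int(A) = {e}
cl(A)  = {a, f, b, d, e}
∂A     = {a, f, b, d}

U open, U⊆A: ∅, {e}. int(A) = ⋃ = {e}
X∖A={f, d}, int(X∖A)=∅, hence cl(A)={a, f, b, d, e}
∂A: remove int from cl → {a, f, b, d}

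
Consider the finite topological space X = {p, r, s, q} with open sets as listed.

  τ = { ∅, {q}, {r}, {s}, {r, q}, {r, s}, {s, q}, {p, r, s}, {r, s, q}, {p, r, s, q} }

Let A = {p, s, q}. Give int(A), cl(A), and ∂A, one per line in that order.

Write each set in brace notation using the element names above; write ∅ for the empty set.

int(A) = {s, q}
cl(A)  = {p, s, q}
∂A     = {p}

interior: largest open inside A is {s, q} (from ∅, {q}, {s}, {s, q})
cl via duality: int({r}) = {r}, so X∖{r} = {p, s, q}
cl∖int = {p}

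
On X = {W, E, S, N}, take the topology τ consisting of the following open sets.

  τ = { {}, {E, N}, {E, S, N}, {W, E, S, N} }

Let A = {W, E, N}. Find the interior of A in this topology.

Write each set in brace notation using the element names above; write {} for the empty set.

{E, N}

interior: largest open inside A is {E, N} (from {}, {E, N})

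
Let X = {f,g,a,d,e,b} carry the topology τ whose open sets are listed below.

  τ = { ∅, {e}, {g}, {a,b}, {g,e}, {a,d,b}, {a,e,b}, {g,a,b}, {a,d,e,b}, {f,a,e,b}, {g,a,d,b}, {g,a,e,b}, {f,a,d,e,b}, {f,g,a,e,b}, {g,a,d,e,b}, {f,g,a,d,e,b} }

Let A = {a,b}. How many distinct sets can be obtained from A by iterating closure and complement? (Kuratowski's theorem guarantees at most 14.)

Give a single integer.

cl via duality: int({f,g,d,e}) = {g,e}, so X∖{g,e} = {f,a,d,b}
Write k for closure, c for complement:
  1. A     = {a,b}
  2. kA    = {f,a,d,b}
  3. cA    = {f,g,d,e}
  4. ckA   = {g,e}
  5. kckA  = {f,g,e}
  6. ckckA = {a,d,b}
applying k or c yields no new set

6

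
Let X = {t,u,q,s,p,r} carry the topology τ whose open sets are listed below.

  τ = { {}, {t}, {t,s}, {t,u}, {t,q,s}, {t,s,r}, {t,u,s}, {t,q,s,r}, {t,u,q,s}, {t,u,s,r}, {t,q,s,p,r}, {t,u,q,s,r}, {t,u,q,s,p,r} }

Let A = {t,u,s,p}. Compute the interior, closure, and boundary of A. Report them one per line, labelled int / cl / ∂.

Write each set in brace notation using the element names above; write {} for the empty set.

U open, U⊆A: {}, {t}, {t,u}, {t,s}, {t,u,s}. int(A) = ⋃ = {t,u,s}
X∖A={q,r}, int(X∖A)={}, hence cl(A)={t,u,q,s,p,r}
∂A: remove int from cl → {q,p,r}

int(A) = {t,u,s}
cl(A)  = {t,u,q,s,p,r}
∂A     = {q,p,r}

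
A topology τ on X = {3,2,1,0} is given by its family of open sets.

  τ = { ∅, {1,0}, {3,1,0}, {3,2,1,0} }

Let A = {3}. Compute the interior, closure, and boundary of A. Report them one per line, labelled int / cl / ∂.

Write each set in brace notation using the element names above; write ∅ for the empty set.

opens ⊆ A: ∅; union → int = ∅
complement {2,1,0}; its interior {1,0}; cl(A) = X∖{1,0} = {3,2}
boundary = {3,2} ∖ ∅ = {3,2}

int(A) = ∅
cl(A)  = {3,2}
∂A     = {3,2}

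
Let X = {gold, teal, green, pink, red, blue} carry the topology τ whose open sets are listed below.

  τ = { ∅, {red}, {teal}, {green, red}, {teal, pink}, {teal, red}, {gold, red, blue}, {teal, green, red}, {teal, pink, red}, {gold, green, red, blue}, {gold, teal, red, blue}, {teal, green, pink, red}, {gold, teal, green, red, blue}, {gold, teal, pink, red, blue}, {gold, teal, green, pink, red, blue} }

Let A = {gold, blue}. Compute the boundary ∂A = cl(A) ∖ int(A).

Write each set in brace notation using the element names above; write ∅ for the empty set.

{gold, blue}

open subsets of A: ∅; so int(A) = ∅
closure: X∖int(X∖A) = X∖{teal, green, pink, red} = {gold, blue}
∂A = {gold, blue} minus ∅ = {gold, blue}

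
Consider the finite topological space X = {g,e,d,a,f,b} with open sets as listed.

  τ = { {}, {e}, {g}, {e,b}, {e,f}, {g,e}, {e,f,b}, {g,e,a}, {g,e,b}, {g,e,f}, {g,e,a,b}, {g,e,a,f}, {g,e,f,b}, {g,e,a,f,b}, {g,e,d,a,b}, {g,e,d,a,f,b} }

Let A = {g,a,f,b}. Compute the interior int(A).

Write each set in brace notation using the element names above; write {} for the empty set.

{g}

interior: largest open inside A is {g} (from {}, {g})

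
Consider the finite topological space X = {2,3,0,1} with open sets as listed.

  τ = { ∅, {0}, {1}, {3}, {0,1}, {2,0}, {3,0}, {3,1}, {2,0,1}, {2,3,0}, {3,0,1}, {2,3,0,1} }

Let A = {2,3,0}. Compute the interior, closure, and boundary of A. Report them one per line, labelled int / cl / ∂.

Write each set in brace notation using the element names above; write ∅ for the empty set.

interior: largest open inside A is {2,3,0} (from ∅, {0}, {3}, {3,0}, {2,0}, {2,3,0})
cl via duality: int({1}) = {1}, so X∖{1} = {2,3,0}
cl∖int = ∅

int(A) = {2,3,0}
cl(A)  = {2,3,0}
∂A     = ∅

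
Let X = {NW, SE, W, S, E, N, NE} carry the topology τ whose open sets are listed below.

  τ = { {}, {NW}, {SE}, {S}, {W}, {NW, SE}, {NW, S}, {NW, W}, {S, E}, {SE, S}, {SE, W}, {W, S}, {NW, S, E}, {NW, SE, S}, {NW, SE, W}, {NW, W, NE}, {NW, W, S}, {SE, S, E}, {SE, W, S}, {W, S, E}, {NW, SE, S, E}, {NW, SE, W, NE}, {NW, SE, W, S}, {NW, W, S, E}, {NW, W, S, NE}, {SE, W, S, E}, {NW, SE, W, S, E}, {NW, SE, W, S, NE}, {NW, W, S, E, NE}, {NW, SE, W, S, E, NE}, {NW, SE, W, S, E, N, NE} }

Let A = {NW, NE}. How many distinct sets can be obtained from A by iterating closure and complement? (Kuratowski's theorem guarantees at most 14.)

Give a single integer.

6

cl via duality: int({SE, W, S, E, N}) = {SE, W, S, E}, so X∖{SE, W, S, E} = {NW, N, NE}
Write k for closure, c for complement:
  1. A     = {NW, NE}
  2. kA    = {NW, N, NE}
  3. cA    = {SE, W, S, E, N}
  4. ckA   = {SE, W, S, E}
  5. kcA   = {SE, W, S, E, N, NE}
  6. ckcA  = {NW}
applying k or c yields no new set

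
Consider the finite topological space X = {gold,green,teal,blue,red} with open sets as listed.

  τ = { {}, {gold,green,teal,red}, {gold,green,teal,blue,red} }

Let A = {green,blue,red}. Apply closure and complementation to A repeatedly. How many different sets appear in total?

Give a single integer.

complement {gold,teal}; its interior {}; cl(A) = X∖{} = {gold,green,teal,blue,red}
With k = closure, c = complement:
  1. A     = {green,blue,red}
  2. kA    = {gold,green,teal,blue,red}
  3. cA    = {gold,teal}
  4. ckA   = {}
k, c of each give nothing new

4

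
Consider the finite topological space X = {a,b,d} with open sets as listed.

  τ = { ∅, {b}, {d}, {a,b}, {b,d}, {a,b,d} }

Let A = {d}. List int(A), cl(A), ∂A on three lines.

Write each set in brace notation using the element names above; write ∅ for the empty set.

int(A) = {d}
cl(A)  = {d}
∂A     = ∅

open subsets of A: ∅, {d}; so int(A) = {d}
closure: X∖int(X∖A) = X∖{a,b} = {d}
∂A = {d} minus {d} = ∅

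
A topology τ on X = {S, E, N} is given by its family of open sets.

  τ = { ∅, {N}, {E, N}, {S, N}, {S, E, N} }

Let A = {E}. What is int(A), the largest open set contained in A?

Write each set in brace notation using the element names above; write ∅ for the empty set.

U open, U⊆A: ∅. int(A) = ⋃ = ∅

∅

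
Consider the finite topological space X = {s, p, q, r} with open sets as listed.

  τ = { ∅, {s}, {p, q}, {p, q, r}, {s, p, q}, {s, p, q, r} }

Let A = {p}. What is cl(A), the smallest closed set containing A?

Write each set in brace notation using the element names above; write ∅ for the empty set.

{p, q, r}

X∖A={s, q, r}, int(X∖A)={s}, hence cl(A)={p, q, r}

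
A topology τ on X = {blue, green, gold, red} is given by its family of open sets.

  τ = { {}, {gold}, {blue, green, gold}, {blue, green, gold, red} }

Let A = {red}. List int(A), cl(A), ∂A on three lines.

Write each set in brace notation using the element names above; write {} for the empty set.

opens ⊆ A: {}; union → int = {}
complement {blue, green, gold}; its interior {blue, green, gold}; cl(A) = X∖{blue, green, gold} = {red}
boundary = {red} ∖ {} = {red}

int(A) = {}
cl(A)  = {red}
∂A     = {red}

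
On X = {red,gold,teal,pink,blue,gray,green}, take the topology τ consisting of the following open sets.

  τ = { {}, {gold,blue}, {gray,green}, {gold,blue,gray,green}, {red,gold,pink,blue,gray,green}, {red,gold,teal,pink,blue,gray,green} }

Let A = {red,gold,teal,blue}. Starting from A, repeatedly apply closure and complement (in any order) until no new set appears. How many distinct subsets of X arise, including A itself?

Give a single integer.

6

complement {pink,gray,green}; its interior {gray,green}; cl(A) = X∖{gray,green} = {red,gold,teal,pink,blue}
With k = closure, c = complement:
  1. A     = {red,gold,teal,blue}
  2. kA    = {red,gold,teal,pink,blue}
  3. cA    = {pink,gray,green}
  4. ckA   = {gray,green}
  5. kcA   = {red,teal,pink,gray,green}
  6. ckcA  = {gold,blue}
k, c of each give nothing new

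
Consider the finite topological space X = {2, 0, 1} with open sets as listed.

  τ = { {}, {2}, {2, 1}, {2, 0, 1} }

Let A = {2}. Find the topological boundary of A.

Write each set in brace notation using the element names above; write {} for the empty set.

open subsets of A: {}, {2}; so int(A) = {2}
closure: X∖int(X∖A) = X∖{} = {2, 0, 1}
∂A = {2, 0, 1} minus {2} = {0, 1}

{0, 1}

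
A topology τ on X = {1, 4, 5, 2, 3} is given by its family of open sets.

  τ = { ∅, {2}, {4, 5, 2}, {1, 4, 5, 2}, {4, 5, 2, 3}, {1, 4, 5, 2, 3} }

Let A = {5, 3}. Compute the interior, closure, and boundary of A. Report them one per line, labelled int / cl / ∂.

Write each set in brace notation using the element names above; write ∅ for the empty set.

int(A) = ∅
cl(A)  = {1, 4, 5, 3}
∂A     = {1, 4, 5, 3}

interior: largest open inside A is ∅ (from ∅)
cl via duality: int({1, 4, 2}) = {2}, so X∖{2} = {1, 4, 5, 3}
cl∖int = {1, 4, 5, 3}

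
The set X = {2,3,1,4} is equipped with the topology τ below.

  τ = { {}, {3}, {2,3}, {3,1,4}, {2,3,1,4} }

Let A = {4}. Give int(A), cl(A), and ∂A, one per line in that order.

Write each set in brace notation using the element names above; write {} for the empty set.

int(A) = {}
cl(A)  = {1,4}
∂A     = {1,4}

U open, U⊆A: {}. int(A) = ⋃ = {}
X∖A={2,3,1}, int(X∖A)={2,3}, hence cl(A)={1,4}
∂A: remove int from cl → {1,4}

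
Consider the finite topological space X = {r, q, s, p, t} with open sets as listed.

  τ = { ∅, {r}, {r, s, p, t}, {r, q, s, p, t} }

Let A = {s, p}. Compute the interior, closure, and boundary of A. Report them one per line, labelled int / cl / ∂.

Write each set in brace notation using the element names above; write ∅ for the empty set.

interior: largest open inside A is ∅ (from ∅)
cl via duality: int({r, q, t}) = {r}, so X∖{r} = {q, s, p, t}
cl∖int = {q, s, p, t}

int(A) = ∅
cl(A)  = {q, s, p, t}
∂A     = {q, s, p, t}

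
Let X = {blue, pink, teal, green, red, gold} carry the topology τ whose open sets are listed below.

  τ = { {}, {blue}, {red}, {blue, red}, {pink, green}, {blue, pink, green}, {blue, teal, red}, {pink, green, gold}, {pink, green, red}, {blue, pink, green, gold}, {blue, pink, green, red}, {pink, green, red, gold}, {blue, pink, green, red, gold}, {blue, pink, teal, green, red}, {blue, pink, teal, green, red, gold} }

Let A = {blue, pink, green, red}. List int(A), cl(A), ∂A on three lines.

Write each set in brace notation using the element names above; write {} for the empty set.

int(A) = {blue, pink, green, red}
cl(A)  = {blue, pink, teal, green, red, gold}
∂A     = {teal, gold}

interior: largest open inside A is {blue, pink, green, red} (from {}, {red}, {blue}, {pink, green}, {blue, red}, {blue, pink, green}, {pink, green, red}, {blue, pink, green, red})
cl via duality: int({teal, gold}) = {}, so X∖{} = {blue, pink, teal, green, red, gold}
cl∖int = {teal, gold}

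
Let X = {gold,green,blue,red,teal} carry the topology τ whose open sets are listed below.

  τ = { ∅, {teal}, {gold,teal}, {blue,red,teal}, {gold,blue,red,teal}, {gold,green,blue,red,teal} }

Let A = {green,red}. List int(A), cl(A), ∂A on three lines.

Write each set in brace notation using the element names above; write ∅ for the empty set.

int(A) = ∅
cl(A)  = {green,blue,red}
∂A     = {green,blue,red}

opens ⊆ A: ∅; union → int = ∅
complement {gold,blue,teal}; its interior {gold,teal}; cl(A) = X∖{gold,teal} = {green,blue,red}
boundary = {green,blue,red} ∖ ∅ = {green,blue,red}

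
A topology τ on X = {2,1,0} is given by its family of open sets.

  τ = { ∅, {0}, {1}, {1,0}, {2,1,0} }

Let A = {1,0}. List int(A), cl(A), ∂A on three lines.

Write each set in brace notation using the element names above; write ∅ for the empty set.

opens ⊆ A: ∅, {0}, {1}, {1,0}; union → int = {1,0}
complement {2}; its interior ∅; cl(A) = X∖∅ = {2,1,0}
boundary = {2,1,0} ∖ {1,0} = {2}

int(A) = {1,0}
cl(A)  = {2,1,0}
∂A     = {2}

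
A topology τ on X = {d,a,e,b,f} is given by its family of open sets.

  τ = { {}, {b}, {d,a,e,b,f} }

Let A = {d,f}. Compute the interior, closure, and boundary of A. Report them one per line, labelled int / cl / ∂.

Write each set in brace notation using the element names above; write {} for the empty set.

U open, U⊆A: {}. int(A) = ⋃ = {}
X∖A={a,e,b}, int(X∖A)={b}, hence cl(A)={d,a,e,f}
∂A: remove int from cl → {d,a,e,f}

int(A) = {}
cl(A)  = {d,a,e,f}
∂A     = {d,a,e,f}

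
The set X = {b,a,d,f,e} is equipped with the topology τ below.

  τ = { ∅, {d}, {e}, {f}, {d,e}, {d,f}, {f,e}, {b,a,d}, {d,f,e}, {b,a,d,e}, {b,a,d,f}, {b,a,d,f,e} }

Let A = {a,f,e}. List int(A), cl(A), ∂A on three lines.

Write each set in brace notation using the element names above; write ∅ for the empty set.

int(A) = {f,e}
cl(A)  = {b,a,f,e}
∂A     = {b,a}

open subsets of A: ∅, {f}, {e}, {f,e}; so int(A) = {f,e}
closure: X∖int(X∖A) = X∖{d} = {b,a,f,e}
∂A = {b,a,f,e} minus {f,e} = {b,a}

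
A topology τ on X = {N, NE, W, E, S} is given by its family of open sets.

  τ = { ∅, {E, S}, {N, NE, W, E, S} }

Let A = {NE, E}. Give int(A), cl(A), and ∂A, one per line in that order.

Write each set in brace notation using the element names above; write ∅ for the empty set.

interior: largest open inside A is ∅ (from ∅)
cl via duality: int({N, W, S}) = ∅, so X∖∅ = {N, NE, W, E, S}
cl∖int = {N, NE, W, E, S}

int(A) = ∅
cl(A)  = {N, NE, W, E, S}
∂A     = {N, NE, W, E, S}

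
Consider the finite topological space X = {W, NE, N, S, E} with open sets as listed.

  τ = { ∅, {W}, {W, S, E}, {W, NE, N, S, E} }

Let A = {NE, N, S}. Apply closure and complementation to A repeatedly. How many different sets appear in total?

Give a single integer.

6

X∖A={W, E}, int(X∖A)={W}, hence cl(A)={NE, N, S, E}
Orbit (k=closure, c=complement):
  1. A     = {NE, N, S}
  2. kA    = {NE, N, S, E}
  3. cA    = {W, E}
  4. ckA   = {W}
  5. kcA   = {W, NE, N, S, E}
  6. ckcA  = ∅
(closed under both — stop)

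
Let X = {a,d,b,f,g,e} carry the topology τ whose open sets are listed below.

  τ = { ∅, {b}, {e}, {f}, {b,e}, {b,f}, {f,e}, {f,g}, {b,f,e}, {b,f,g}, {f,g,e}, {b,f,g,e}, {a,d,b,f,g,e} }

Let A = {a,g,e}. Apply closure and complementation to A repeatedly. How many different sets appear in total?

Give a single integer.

complement {d,b,f}; its interior {b,f}; cl(A) = X∖{b,f} = {a,d,g,e}
With k = closure, c = complement:
  1. A     = {a,g,e}
  2. kA    = {a,d,g,e}
  3. cA    = {d,b,f}
  4. ckA   = {b,f}
  5. kcA   = {a,d,b,f,g}
  6. ckcA  = {e}
  7. kckcA = {a,d,e}
  8. ckckcA = {b,f,g}
k, c of each give nothing new

8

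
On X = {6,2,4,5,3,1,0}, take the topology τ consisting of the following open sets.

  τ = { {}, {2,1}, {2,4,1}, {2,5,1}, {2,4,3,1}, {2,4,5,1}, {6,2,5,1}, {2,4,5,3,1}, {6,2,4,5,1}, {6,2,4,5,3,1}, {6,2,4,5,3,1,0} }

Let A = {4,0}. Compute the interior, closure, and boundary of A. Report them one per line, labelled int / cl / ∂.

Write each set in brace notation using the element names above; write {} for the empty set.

int(A) = {}
cl(A)  = {4,3,0}
∂A     = {4,3,0}

opens ⊆ A: {}; union → int = {}
complement {6,2,5,3,1}; its interior {6,2,5,1}; cl(A) = X∖{6,2,5,1} = {4,3,0}
boundary = {4,3,0} ∖ {} = {4,3,0}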